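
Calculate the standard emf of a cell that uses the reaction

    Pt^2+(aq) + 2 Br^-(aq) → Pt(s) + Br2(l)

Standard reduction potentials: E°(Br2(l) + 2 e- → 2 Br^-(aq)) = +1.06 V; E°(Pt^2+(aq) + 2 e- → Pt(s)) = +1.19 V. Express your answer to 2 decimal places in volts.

Pt^2+(aq) gains electrons, so the Pt²⁺/Pt couple is the cathode; the Br₂/Br⁻ couple is the anode.
E°cell = E°(cathode) − E°(anode) = +1.19 − (+1.06) = +0.13 V.
The positive value indicates the reaction is spontaneous as written.

+0.13 V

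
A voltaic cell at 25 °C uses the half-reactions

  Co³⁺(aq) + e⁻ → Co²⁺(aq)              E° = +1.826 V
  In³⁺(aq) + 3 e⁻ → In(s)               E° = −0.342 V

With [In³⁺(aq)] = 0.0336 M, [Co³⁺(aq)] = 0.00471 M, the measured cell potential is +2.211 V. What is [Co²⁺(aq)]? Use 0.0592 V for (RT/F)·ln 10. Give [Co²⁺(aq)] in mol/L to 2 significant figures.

The Co³⁺/Co²⁺ couple has the larger reduction potential, so it is the cathode: E°cell = +1.826 − (−0.342) = +2.168 V and n = 3.
Rearranging E = E° − (0.0592/n)·log Q gives log Q = 3(+2.168 − (+2.211))/0.0592 = −2.179.
For 3 Co³⁺(aq) + In(s) → 3 Co²⁺(aq) + In³⁺(aq), the reaction quotient is Q = ([Co²⁺(aq)]^3·[In³⁺(aq)]) / [Co³⁺(aq)]^3.
Substituting the known concentrations and solving, log [Co²⁺(aq)] = −2.562 and [Co²⁺(aq)] = 0.0027 M.

0.0027 M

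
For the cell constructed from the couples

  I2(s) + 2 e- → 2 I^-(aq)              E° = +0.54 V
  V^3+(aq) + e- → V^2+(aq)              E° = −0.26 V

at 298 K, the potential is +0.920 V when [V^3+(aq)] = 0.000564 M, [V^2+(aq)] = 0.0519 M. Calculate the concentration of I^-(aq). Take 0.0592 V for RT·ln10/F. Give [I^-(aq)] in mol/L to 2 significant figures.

I₂/I⁻ is the cathode (higher E°); E°cell = +0.54 − (−0.26) = +0.80 V with n = 2.
Since E = E° − (0.0592/n)·log Q, log Q = n(E° − E)/0.0592 = −4.054.
The balanced reaction is I2(s) + 2 V^2+(aq) → 2 I^-(aq) + 2 V^3+(aq), so Q = ([I^-(aq)]^2·[V^3+(aq)]^2) / [V^2+(aq)]^2.
Solving for the unknown gives log [I^-(aq)] = −0.063, so [I^-(aq)] ≈ 0.86 M.

0.86 M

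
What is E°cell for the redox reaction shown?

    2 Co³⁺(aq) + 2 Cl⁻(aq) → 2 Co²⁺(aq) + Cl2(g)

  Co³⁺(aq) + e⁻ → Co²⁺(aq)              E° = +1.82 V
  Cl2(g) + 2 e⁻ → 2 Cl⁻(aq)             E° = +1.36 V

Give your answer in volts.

In the reaction as written, Co³⁺(aq) is reduced (cathode) and Cl2(g) is produced by oxidation at the anode.
E°cell = E°(cathode) − E°(anode) = +1.82 − (+1.36) = +0.46 V.
The positive value indicates the reaction is spontaneous as written.

+0.46 V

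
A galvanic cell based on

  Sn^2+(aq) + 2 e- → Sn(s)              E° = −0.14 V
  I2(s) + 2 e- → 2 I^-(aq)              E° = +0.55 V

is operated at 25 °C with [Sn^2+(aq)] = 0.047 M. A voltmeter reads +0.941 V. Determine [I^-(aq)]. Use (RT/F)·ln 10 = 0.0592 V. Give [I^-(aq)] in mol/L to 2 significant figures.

0.00027 M

The I₂/I⁻ couple has the larger reduction potential, so it is the cathode: E°cell = +0.55 − (−0.14) = +0.69 V and n = 2.
Rearranging E = E° − (0.0592/n)·log Q gives log Q = 2(+0.69 − (+0.941))/0.0592 = −8.480.
The balanced reaction is I2(s) + Sn(s) → 2 I^-(aq) + Sn^2+(aq), so Q = [I^-(aq)]^2·[Sn^2+(aq)].
Substituting the known concentrations and solving, log [I^-(aq)] = −3.576 and [I^-(aq)] = 0.00027 M.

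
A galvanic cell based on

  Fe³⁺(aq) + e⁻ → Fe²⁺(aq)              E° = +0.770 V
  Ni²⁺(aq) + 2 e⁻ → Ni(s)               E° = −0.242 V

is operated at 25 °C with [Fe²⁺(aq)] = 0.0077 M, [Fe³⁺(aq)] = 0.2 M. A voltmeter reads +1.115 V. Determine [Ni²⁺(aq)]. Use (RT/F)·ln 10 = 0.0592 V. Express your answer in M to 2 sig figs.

With Fe³⁺/Fe²⁺ at the cathode and Ni²⁺/Ni at the anode, E°cell = +0.770 − (−0.242) = +1.012 V (n = 2).
Rearranging E = E° − (0.0592/n)·log Q gives log Q = 2(+1.012 − (+1.115))/0.0592 = −3.480.
Balancing electrons gives 2 Fe³⁺(aq) + Ni(s) → 2 Fe²⁺(aq) + Ni²⁺(aq); thus Q = ([Fe²⁺(aq)]^2·[Ni²⁺(aq)]) / [Fe³⁺(aq)]^2.
Substituting the known concentrations and solving, log [Ni²⁺(aq)] = −0.651 and [Ni²⁺(aq)] = 0.22 M.

0.22 M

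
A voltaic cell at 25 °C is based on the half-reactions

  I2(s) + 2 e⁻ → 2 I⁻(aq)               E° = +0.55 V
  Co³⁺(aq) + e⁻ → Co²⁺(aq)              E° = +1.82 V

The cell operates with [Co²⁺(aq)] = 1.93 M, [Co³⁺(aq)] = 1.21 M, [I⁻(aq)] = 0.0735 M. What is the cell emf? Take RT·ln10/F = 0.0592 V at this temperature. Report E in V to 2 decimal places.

+1.19 V

The Co³⁺/Co²⁺ couple has the more positive E°, so it is the cathode; I₂/I⁻ is the anode.
E°cell = +1.82 − (+0.55) = +1.27 V, with n = 2 electrons transferred.
The balanced reaction is 2 Co³⁺(aq) + 2 I⁻(aq) → 2 Co²⁺(aq) + I2(s), so Q = [Co²⁺(aq)]^2 / ([Co³⁺(aq)]^2·[I⁻(aq)]^2) = 471 and log Q = 2.673.
E = E° − (0.0592/n)·log Q = +1.27 − (0.0592/2)(2.673) = +1.19 V.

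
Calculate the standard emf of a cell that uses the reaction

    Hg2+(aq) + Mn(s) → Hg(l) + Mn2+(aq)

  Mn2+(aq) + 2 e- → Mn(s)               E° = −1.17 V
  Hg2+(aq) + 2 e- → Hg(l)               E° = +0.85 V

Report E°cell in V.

+2.02 V

In the reaction as written, Hg2+(aq) is reduced (cathode) and Mn2+(aq) is produced by oxidation at the anode.
E°cell = E°(cathode) − E°(anode) = +0.85 − (−1.17) = +2.02 V.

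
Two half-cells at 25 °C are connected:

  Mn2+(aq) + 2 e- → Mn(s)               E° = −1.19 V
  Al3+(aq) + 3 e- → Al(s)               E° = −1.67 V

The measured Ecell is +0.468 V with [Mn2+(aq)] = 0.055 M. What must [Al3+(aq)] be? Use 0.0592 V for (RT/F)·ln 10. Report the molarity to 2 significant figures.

0.052 M

With Mn²⁺/Mn at the cathode and Al³⁺/Al at the anode, E°cell = −1.19 − (−1.67) = +0.48 V (n = 6).
Since E = E° − (0.0592/n)·log Q, log Q = n(E° − E)/0.0592 = 1.216.
Balancing electrons gives 3 Mn2+(aq) + 2 Al(s) → 3 Mn(s) + 2 Al3+(aq); thus Q = [Al3+(aq)]^2 / [Mn2+(aq)]^3.
Solving for the unknown gives log [Al3+(aq)] = −1.281, so [Al3+(aq)] ≈ 0.052 M.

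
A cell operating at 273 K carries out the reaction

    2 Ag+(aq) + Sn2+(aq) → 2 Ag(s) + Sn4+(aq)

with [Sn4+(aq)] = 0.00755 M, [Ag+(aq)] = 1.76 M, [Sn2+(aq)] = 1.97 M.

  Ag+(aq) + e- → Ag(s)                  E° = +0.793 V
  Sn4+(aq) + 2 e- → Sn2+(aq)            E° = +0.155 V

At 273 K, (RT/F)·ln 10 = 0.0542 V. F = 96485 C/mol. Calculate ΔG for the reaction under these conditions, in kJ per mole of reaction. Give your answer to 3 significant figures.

−138 kJ/mol

The standard cell potential is +0.793 − (+0.155) = +0.638 V, with n = 2 electrons in the balanced equation.
The reaction quotient is [Sn4+(aq)] / ([Ag+(aq)]^2·[Sn2+(aq)]) = 0.00124; by Nernst, E = +0.638 − (0.0542/2)(−2.908) = +0.7168 V.
Finally ΔG = −nFE = −(2)(96485 C/mol)(+0.7168 V) = −138 kJ/mol.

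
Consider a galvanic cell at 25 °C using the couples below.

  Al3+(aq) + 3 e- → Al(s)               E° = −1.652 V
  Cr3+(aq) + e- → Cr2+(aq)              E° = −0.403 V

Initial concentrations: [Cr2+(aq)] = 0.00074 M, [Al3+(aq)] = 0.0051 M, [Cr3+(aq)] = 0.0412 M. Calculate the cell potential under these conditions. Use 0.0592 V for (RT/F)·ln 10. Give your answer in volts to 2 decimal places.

Since E°(Cr³⁺/Cr²⁺) > E°(Al³⁺/Al), Cr³⁺/Cr²⁺ serves as the cathode.
The standard potential is −0.403 − (−1.652) = +1.249 V and the balanced reaction transfers n = 3 electrons.
The balanced reaction is 3 Cr3+(aq) + Al(s) → 3 Cr2+(aq) + Al3+(aq), so Q = ([Cr2+(aq)]^3·[Al3+(aq)]) / [Cr3+(aq)]^3 = 2.96×10^−8 and log Q = −7.529.
By the Nernst equation, E = +1.249 − (0.0592/3)·(−7.529) = +1.40 V.

+1.40 V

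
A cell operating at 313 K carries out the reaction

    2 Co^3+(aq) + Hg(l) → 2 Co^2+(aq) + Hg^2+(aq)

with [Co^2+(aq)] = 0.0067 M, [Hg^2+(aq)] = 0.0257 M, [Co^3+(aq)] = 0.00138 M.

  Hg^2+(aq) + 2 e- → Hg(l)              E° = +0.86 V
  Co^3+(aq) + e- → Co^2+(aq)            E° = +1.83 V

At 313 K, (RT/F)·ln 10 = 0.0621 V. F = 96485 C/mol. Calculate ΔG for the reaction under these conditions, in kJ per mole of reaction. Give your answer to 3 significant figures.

The standard cell potential is +1.83 − (+0.86) = +0.97 V, with n = 2 electrons in the balanced equation.
The reaction quotient is ([Co^2+(aq)]^2·[Hg^2+(aq)]) / [Co^3+(aq)]^2 = 0.606; by Nernst, E = +0.97 − (0.0621/2)(−0.218) = +0.9768 V.
Then ΔG = −nFE = −2 × 96485 × +0.9768 J/mol = −188 kJ/mol.

−188 kJ/mol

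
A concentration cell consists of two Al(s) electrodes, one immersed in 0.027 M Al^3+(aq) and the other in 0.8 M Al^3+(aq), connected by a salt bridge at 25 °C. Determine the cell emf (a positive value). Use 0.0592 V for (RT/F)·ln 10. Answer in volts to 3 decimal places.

For a concentration cell E°cell = 0, since both electrodes use the same couple.
The compartment with the higher Al^3+(aq) concentration (0.8 M) acts as the cathode; ions are reduced there and produced at the dilute (0.027 M) anode.
With n = 3, Ecell = −(0.0592/3)·log([dilute]/[conc]) = −(0.0592/3)·log(0.027/0.8) = +0.029 V.

0.029 V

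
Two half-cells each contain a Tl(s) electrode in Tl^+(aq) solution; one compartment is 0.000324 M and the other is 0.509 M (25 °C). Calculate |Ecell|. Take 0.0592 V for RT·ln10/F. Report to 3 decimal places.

0.189 V

For a concentration cell E°cell = 0, since both electrodes use the same couple.
The compartment with the higher Tl^+(aq) concentration (0.509 M) acts as the cathode; ions are reduced there and produced at the dilute (0.000324 M) anode.
With n = 1, Ecell = −(0.0592/1)·log([dilute]/[conc]) = −(0.0592/1)·log(0.000324/0.509) = +0.189 V.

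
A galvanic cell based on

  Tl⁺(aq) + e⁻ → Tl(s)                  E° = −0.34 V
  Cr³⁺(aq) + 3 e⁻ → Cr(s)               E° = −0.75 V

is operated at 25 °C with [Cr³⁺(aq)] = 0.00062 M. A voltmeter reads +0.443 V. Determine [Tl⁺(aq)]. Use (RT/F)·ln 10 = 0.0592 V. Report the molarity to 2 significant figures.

0.31 M

The Tl⁺/Tl couple has the larger reduction potential, so it is the cathode: E°cell = −0.34 − (−0.75) = +0.41 V and n = 3.
Rearranging E = E° − (0.0592/n)·log Q gives log Q = 3(+0.41 − (+0.443))/0.0592 = −1.672.
The balanced reaction is 3 Tl⁺(aq) + Cr(s) → 3 Tl(s) + Cr³⁺(aq), so Q = [Cr³⁺(aq)] / [Tl⁺(aq)]^3.
Solving for the unknown gives log [Tl⁺(aq)] = −0.512, so [Tl⁺(aq)] ≈ 0.31 M.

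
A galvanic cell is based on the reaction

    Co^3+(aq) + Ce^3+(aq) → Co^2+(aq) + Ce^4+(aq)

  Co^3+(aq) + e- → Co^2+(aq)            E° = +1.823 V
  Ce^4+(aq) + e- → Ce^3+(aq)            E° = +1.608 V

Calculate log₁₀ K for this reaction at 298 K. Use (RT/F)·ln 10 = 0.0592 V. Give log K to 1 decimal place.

log K = 3.6

The Co³⁺/Co²⁺ couple is reduced (cathode); E°cell = +1.823 − (+1.608) = +0.215 V with n = 1.
At equilibrium E = 0, so log K = nE°cell / 0.0592 = (1)(+0.215) / 0.0592 = 3.6.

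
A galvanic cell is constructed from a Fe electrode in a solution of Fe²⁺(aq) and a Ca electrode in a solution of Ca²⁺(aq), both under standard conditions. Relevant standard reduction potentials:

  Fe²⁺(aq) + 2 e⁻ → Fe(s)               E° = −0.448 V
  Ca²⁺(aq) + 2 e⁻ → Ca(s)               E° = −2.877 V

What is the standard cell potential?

+2.429 V

Of the two couples in this cell, the one with the more positive reduction potential is reduced at the cathode: here that is Fe²⁺/Fe (−0.448 V); Ca²⁺/Ca (−2.877 V) is the anode.
E°cell = E°(cathode) − E°(anode) = −0.448 − (−2.877) = +2.429 V.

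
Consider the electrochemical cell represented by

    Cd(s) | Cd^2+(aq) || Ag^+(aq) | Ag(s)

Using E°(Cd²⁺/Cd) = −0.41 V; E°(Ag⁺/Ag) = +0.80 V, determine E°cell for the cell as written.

By convention the left-hand electrode in cell notation is the anode (oxidation) and the right-hand electrode is the cathode (reduction).
E°cell = E°(right) − E°(left) = +0.80 − (−0.41) = +1.21 V.

+1.21 V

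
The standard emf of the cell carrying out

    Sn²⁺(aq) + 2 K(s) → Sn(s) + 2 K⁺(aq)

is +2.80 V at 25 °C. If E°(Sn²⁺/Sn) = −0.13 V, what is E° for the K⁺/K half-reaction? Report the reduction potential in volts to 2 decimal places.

−2.93 V

In the reaction as written the Sn²⁺/Sn couple is reduced (cathode) and K⁺/K is oxidized (anode), so E°cell = E°(Sn²⁺/Sn) − E°(K⁺/K).
E°(K⁺/K) = E°(cathode) − E°cell = −0.13 − (+2.80) = −2.93 V.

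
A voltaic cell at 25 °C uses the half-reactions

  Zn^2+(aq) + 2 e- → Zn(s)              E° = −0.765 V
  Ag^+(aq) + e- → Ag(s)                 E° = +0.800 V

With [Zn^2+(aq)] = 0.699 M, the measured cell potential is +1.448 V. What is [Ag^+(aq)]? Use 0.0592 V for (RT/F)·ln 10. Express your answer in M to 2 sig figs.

0.0088 M

Ag⁺/Ag is the cathode (higher E°); E°cell = +0.800 − (−0.765) = +1.565 V with n = 2.
From the Nernst equation, log Q = n(E° − E)/0.0592 = 2·(+1.565 − (+1.448))/0.0592 = 3.953.
Balancing electrons gives 2 Ag^+(aq) + Zn(s) → 2 Ag(s) + Zn^2+(aq); thus Q = [Zn^2+(aq)] / [Ag^+(aq)]^2.
Solving for the unknown gives log [Ag^+(aq)] = −2.054, so [Ag^+(aq)] ≈ 0.0088 M.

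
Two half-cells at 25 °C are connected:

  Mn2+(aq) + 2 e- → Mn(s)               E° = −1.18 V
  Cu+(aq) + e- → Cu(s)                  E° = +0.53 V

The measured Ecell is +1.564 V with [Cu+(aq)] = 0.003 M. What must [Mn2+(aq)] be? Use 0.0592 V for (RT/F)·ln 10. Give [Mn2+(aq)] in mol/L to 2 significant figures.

0.77 M

With Cu⁺/Cu at the cathode and Mn²⁺/Mn at the anode, E°cell = +0.53 − (−1.18) = +1.71 V (n = 2).
From the Nernst equation, log Q = n(E° − E)/0.0592 = 2·(+1.71 − (+1.564))/0.0592 = 4.932.
The balanced reaction is 2 Cu+(aq) + Mn(s) → 2 Cu(s) + Mn2+(aq), so Q = [Mn2+(aq)] / [Cu+(aq)]^2.
Substituting the known concentrations and solving, log [Mn2+(aq)] = −0.114 and [Mn2+(aq)] = 0.77 M.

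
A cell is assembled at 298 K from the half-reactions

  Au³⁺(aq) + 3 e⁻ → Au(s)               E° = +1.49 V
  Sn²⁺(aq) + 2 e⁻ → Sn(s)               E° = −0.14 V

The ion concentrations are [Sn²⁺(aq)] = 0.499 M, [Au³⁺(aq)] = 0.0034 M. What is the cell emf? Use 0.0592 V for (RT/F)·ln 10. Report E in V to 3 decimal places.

+1.590 V

Since E°(Au³⁺/Au) > E°(Sn²⁺/Sn), Au³⁺/Au serves as the cathode.
The standard potential is +1.49 − (−0.14) = +1.63 V and the balanced reaction transfers n = 6 electrons.
The balanced reaction is 2 Au³⁺(aq) + 3 Sn(s) → 2 Au(s) + 3 Sn²⁺(aq), so Q = [Sn²⁺(aq)]^3 / [Au³⁺(aq)]^2 = 1.07×10^4 and log Q = 4.031.
Applying E = E° − (RT ln10/nF)·log Q gives +1.63 − (0.0592/6)(4.031) = +1.590 V.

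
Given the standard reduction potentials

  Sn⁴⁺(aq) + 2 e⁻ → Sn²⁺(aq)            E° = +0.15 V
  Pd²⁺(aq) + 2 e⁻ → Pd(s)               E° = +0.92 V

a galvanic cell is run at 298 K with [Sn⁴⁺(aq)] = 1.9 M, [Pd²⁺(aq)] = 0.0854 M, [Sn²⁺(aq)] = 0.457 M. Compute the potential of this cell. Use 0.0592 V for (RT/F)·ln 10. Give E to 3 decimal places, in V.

The Pd²⁺/Pd couple has the more positive E°, so it is the cathode; Sn⁴⁺/Sn²⁺ is the anode.
E°cell = +0.92 − (+0.15) = +0.77 V, with n = 2 electrons transferred.
The balanced reaction is Pd²⁺(aq) + Sn²⁺(aq) → Pd(s) + Sn⁴⁺(aq), so Q = [Sn⁴⁺(aq)] / ([Pd²⁺(aq)]·[Sn²⁺(aq)]) = 48.7 and log Q = 1.687.
Applying E = E° − (RT ln10/nF)·log Q gives +0.77 − (0.0592/2)(1.687) = +0.720 V.

+0.720 V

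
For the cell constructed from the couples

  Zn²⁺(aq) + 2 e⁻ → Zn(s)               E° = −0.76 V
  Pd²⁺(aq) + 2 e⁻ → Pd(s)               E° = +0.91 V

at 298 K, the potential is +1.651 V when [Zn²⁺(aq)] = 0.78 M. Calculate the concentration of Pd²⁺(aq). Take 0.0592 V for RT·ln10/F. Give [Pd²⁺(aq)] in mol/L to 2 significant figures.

0.18 M

Pd²⁺/Pd is the cathode (higher E°); E°cell = +0.91 − (−0.76) = +1.67 V with n = 2.
Since E = E° − (0.0592/n)·log Q, log Q = n(E° − E)/0.0592 = 0.642.
For Pd²⁺(aq) + Zn(s) → Pd(s) + Zn²⁺(aq), the reaction quotient is Q = [Zn²⁺(aq)] / [Pd²⁺(aq)].
Solving for the unknown gives log [Pd²⁺(aq)] = −0.750, so [Pd²⁺(aq)] ≈ 0.18 M.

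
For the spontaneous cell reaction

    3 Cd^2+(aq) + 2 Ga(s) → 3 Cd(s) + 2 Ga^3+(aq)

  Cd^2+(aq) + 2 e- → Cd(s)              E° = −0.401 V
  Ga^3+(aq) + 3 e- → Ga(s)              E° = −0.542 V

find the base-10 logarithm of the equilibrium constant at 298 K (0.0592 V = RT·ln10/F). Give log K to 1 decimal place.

The Cd²⁺/Cd couple is reduced (cathode); E°cell = −0.401 − (−0.542) = +0.141 V with n = 6.
At equilibrium E = 0, so log K = nE°cell / 0.0592 = (6)(+0.141) / 0.0592 = 14.3.

log K = 14.3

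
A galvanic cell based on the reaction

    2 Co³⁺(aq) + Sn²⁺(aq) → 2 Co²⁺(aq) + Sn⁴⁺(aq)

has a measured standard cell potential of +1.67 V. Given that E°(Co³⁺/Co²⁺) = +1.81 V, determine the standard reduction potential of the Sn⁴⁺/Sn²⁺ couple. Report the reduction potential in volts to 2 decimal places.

+0.14 V

In the reaction as written the Co³⁺/Co²⁺ couple is reduced (cathode) and Sn⁴⁺/Sn²⁺ is oxidized (anode), so E°cell = E°(Co³⁺/Co²⁺) − E°(Sn⁴⁺/Sn²⁺).
E°(Sn⁴⁺/Sn²⁺) = E°(cathode) − E°cell = +1.81 − (+1.67) = +0.14 V.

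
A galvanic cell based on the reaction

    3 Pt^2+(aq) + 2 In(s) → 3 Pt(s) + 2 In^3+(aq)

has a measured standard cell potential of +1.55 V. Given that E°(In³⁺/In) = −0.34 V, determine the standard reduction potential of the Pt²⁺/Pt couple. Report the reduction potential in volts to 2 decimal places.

+1.21 V

In the reaction as written the Pt²⁺/Pt couple is reduced (cathode) and In³⁺/In is oxidized (anode), so E°cell = E°(Pt²⁺/Pt) − E°(In³⁺/In).
E°(Pt²⁺/Pt) = E°cell + E°(anode) = +1.55 + (−0.34) = +1.21 V.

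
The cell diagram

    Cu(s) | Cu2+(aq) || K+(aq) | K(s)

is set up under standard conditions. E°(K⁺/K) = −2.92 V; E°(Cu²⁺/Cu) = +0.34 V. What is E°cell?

By convention the left-hand electrode in cell notation is the anode (oxidation) and the right-hand electrode is the cathode (reduction).
E°cell = E°(right) − E°(left) = −2.92 − (+0.34) = −3.26 V.
The negative sign shows that, as written, the cell would require an external voltage to drive the reaction.

−3.26 V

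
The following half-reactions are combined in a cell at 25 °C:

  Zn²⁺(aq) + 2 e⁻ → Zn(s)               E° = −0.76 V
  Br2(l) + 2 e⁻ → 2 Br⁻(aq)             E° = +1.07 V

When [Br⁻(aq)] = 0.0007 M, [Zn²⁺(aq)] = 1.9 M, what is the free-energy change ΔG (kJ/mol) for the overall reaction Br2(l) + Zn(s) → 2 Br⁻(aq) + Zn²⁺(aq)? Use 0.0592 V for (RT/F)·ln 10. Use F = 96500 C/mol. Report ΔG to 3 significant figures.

The standard cell potential is +1.07 − (−0.76) = +1.83 V, with n = 2 electrons in the balanced equation.
Here Q = [Br⁻(aq)]^2·[Zn²⁺(aq)] = 9.31×10^−7 (log Q = −6.031), giving E = +1.83 − (0.0592/2)·(−6.031) = +2.0085 V.
Finally ΔG = −nFE = −(2)(96500 C/mol)(+2.0085 V) = −388 kJ/mol.

−388 kJ/mol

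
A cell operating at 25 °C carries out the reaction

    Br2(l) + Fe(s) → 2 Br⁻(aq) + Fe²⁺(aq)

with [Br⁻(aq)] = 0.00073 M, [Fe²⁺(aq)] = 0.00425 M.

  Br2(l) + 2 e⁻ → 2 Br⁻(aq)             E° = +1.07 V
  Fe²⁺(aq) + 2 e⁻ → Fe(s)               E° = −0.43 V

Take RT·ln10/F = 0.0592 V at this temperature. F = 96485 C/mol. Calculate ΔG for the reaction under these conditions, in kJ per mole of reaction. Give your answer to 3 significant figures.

−339 kJ/mol

E°cell = +1.07 − (−0.43) = +1.50 V; the balanced reaction transfers n = 2 electrons.
Q = [Br⁻(aq)]^2·[Fe²⁺(aq)] = 2.26×10^−9, so log Q = −8.645 and E = +1.50 − (0.0592/2)(−8.645) = +1.7559 V.
Then ΔG = −nFE = −2 × 96485 × +1.7559 J/mol = −339 kJ/mol.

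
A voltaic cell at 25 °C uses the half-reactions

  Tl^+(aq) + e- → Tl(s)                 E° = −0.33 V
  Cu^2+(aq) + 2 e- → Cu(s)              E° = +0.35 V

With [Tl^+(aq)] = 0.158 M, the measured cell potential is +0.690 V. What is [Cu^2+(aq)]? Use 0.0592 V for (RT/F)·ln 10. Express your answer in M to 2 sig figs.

With Cu²⁺/Cu at the cathode and Tl⁺/Tl at the anode, E°cell = +0.35 − (−0.33) = +0.68 V (n = 2).
Rearranging E = E° − (0.0592/n)·log Q gives log Q = 2(+0.68 − (+0.690))/0.0592 = −0.338.
Balancing electrons gives Cu^2+(aq) + 2 Tl(s) → Cu(s) + 2 Tl^+(aq); thus Q = [Tl^+(aq)]^2 / [Cu^2+(aq)].
Isolating [Cu^2+(aq)] in Q = 10^{−0.338} yields log [Cu^2+(aq)] = −1.265, i.e. 0.054 M.

0.054 M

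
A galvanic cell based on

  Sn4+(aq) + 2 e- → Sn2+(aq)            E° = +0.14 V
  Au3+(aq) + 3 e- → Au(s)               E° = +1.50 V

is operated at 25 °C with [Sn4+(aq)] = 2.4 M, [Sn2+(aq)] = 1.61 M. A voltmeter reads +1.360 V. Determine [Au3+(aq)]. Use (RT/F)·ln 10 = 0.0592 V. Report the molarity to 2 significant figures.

1.8 M

Au³⁺/Au is the cathode (higher E°); E°cell = +1.50 − (+0.14) = +1.36 V with n = 6.
Since E = E° − (0.0592/n)·log Q, log Q = n(E° − E)/0.0592 = 0.000.
Balancing electrons gives 2 Au3+(aq) + 3 Sn2+(aq) → 2 Au(s) + 3 Sn4+(aq); thus Q = [Sn4+(aq)]^3 / ([Au3+(aq)]^2·[Sn2+(aq)]^3).
Solving for the unknown gives log [Au3+(aq)] = 0.260, so [Au3+(aq)] ≈ 1.8 M.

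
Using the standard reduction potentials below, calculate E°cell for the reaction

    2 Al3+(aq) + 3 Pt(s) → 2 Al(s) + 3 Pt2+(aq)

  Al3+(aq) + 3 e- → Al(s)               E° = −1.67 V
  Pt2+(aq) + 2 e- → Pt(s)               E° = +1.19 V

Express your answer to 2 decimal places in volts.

−2.86 V

Al3+(aq) gains electrons, so the Al³⁺/Al couple is the cathode; the Pt²⁺/Pt couple is the anode.
E°cell = E°(cathode) − E°(anode) = −1.67 − (+1.19) = −2.86 V.
The negative E°cell means the reaction is non-spontaneous in the direction written.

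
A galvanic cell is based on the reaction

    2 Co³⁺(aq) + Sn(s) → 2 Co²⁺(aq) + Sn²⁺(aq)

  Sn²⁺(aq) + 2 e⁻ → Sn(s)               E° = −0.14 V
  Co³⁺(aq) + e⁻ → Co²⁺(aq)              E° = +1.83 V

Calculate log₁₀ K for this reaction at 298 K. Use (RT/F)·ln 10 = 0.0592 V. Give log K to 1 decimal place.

The Co³⁺/Co²⁺ couple is reduced (cathode); E°cell = +1.83 − (−0.14) = +1.97 V with n = 2.
At equilibrium E = 0, so log K = nE°cell / 0.0592 = (2)(+1.97) / 0.0592 = 66.6.

log K = 66.6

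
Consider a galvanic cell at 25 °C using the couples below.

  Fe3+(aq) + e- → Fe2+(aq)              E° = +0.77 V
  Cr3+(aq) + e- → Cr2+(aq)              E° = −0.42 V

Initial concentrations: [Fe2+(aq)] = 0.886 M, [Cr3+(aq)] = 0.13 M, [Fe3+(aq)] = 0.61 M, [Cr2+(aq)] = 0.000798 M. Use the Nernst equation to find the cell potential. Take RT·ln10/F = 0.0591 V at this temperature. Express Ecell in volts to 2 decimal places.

+1.05 V

Since E°(Fe³⁺/Fe²⁺) > E°(Cr³⁺/Cr²⁺), Fe³⁺/Fe²⁺ serves as the cathode.
E°cell = E°cat − E°an = +0.77 − (−0.42) = +1.19 V; n = 1.
For the overall reaction Fe3+(aq) + Cr2+(aq) → Fe2+(aq) + Cr3+(aq), Q = ([Fe2+(aq)]·[Cr3+(aq)]) / ([Fe3+(aq)]·[Cr2+(aq)]) = 237, giving log Q = 2.374.
Applying E = E° − (RT ln10/nF)·log Q gives +1.19 − (0.0591/1)(2.374) = +1.05 V.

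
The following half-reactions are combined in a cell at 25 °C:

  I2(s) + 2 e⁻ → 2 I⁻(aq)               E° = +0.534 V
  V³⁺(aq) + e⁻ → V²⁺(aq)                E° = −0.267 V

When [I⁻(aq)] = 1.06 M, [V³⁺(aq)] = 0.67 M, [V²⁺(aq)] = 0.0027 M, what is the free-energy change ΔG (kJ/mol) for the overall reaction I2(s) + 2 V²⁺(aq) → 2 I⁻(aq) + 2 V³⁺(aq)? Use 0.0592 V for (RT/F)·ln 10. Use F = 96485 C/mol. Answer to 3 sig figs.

−127 kJ/mol

With I₂/I⁻ reduced at the cathode, E°cell = +0.534 − (−0.267) = +0.801 V and n = 2.
The reaction quotient is ([I⁻(aq)]^2·[V³⁺(aq)]^2) / [V²⁺(aq)]^2 = 6.92×10^4; by Nernst, E = +0.801 − (0.0592/2)(4.840) = +0.6577 V.
Finally ΔG = −nFE = −(2)(96485 C/mol)(+0.6577 V) = −127 kJ/mol.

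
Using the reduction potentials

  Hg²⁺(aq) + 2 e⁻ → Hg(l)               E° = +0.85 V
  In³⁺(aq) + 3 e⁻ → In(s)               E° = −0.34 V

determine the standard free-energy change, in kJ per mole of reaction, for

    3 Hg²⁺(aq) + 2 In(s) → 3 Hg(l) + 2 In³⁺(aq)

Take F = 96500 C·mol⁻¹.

−689 kJ/mol

In the reaction as written Hg²⁺(aq) is reduced, so the Hg²⁺/Hg couple is the cathode and In³⁺/In is the anode.
E°cell = +0.85 − (−0.34) = +1.19 V; balancing electrons gives n = 6.
ΔG° = −nFE°cell = −(6)(96500)(+1.19) J/mol = −689 kJ/mol.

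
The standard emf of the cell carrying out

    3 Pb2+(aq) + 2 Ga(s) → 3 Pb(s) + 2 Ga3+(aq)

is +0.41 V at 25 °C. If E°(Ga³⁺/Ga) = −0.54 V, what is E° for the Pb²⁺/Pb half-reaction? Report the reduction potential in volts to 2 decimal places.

In the reaction as written the Pb²⁺/Pb couple is reduced (cathode) and Ga³⁺/Ga is oxidized (anode), so E°cell = E°(Pb²⁺/Pb) − E°(Ga³⁺/Ga).
E°(Pb²⁺/Pb) = E°cell + E°(anode) = +0.41 + (−0.54) = −0.13 V.

−0.13 V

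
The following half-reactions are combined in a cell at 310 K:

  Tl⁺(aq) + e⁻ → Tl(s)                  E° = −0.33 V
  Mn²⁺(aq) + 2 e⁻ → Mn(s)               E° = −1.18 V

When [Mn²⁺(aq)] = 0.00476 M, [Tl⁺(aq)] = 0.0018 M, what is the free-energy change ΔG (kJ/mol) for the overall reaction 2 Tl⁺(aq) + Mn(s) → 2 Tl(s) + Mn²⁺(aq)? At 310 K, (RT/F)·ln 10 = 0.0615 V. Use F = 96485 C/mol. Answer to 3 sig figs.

With Tl⁺/Tl reduced at the cathode, E°cell = −0.33 − (−1.18) = +0.85 V and n = 2.
Q = [Mn²⁺(aq)] / [Tl⁺(aq)]^2 = 1.47×10^3, so log Q = 3.167 and E = +0.85 − (0.0615/2)(3.167) = +0.7526 V.
ΔG = −nFE = −(2)(96485)(+0.7526) J/mol = −145 kJ/mol.

−145 kJ/mol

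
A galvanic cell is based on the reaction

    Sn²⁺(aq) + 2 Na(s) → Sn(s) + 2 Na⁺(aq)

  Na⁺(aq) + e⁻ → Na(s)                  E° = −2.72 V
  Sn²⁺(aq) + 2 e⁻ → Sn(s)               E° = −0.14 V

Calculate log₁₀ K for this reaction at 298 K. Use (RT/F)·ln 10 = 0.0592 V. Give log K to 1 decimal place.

The Sn²⁺/Sn couple is reduced (cathode); E°cell = −0.14 − (−2.72) = +2.58 V with n = 2.
At equilibrium E = 0, so log K = nE°cell / 0.0592 = (2)(+2.58) / 0.0592 = 87.2.

log K = 87.2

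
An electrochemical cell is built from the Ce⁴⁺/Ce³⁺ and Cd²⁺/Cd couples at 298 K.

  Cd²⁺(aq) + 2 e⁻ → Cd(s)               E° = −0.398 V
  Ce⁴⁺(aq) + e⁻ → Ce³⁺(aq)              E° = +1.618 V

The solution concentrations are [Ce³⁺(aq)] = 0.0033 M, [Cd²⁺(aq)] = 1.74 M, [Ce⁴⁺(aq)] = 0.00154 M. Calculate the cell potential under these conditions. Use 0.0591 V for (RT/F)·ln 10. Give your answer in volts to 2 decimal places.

Ce⁴⁺/Ce³⁺ is reduced (cathode, E° = +1.618 V) and Cd²⁺/Cd is oxidized (anode).
E°cell = +1.618 − (−0.398) = +2.016 V, with n = 2 electrons transferred.
For the overall reaction 2 Ce⁴⁺(aq) + Cd(s) → 2 Ce³⁺(aq) + Cd²⁺(aq), Q = ([Ce³⁺(aq)]^2·[Cd²⁺(aq)]) / [Ce⁴⁺(aq)]^2 = 7.99, giving log Q = 0.903.
E = E° − (0.0591/n)·log Q = +2.016 − (0.0591/2)(0.903) = +1.99 V.

+1.99 V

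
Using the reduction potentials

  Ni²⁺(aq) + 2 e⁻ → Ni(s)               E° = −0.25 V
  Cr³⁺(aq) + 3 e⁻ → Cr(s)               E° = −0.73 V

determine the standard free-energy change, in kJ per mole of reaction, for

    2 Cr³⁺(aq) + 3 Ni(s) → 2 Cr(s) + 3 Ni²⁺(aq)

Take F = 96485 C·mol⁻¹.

+278 kJ/mol

In the reaction as written Cr³⁺(aq) is reduced, so the Cr³⁺/Cr couple is the cathode and Ni²⁺/Ni is the anode.
E°cell = −0.73 − (−0.25) = −0.48 V; balancing electrons gives n = 6.
ΔG° = −nFE°cell = −(6)(96485)(−0.48) J/mol = +278 kJ/mol.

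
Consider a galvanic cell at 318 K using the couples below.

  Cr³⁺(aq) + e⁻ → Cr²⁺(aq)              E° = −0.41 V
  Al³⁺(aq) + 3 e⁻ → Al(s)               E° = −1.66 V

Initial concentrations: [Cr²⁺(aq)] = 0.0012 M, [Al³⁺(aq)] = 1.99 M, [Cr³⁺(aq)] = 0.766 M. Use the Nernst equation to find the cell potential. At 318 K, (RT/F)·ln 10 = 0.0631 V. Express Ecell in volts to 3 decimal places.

The Cr³⁺/Cr²⁺ couple has the more positive E°, so it is the cathode; Al³⁺/Al is the anode.
E°cell = −0.41 − (−1.66) = +1.25 V, with n = 3 electrons transferred.
The balanced reaction is 3 Cr³⁺(aq) + Al(s) → 3 Cr²⁺(aq) + Al³⁺(aq), so Q = ([Cr²⁺(aq)]^3·[Al³⁺(aq)]) / [Cr³⁺(aq)]^3 = 7.65×10^−9 and log Q = −8.116.
E = E° − (0.0631/n)·log Q = +1.25 − (0.0631/3)(−8.116) = +1.421 V.

+1.421 V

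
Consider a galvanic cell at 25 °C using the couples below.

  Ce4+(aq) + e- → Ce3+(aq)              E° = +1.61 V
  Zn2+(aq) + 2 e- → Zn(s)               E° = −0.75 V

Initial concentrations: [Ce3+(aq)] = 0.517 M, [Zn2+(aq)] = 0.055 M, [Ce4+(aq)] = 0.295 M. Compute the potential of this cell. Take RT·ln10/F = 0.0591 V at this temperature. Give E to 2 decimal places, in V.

Since E°(Ce⁴⁺/Ce³⁺) > E°(Zn²⁺/Zn), Ce⁴⁺/Ce³⁺ serves as the cathode.
E°cell = E°cat − E°an = +1.61 − (−0.75) = +2.36 V; n = 2.
Balancing gives 2 Ce4+(aq) + Zn(s) → 2 Ce3+(aq) + Zn2+(aq); hence Q = ([Ce3+(aq)]^2·[Zn2+(aq)]) / [Ce4+(aq)]^2 = 0.169 (log Q = −0.772).
Applying E = E° − (RT ln10/nF)·log Q gives +2.36 − (0.0591/2)(−0.772) = +2.38 V.

+2.38 V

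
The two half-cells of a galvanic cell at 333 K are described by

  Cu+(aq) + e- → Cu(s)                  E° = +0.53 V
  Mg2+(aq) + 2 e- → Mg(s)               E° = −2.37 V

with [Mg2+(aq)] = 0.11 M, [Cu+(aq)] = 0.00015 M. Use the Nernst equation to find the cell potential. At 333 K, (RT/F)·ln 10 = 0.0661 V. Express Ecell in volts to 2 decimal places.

The Cu⁺/Cu couple has the more positive E°, so it is the cathode; Mg²⁺/Mg is the anode.
The standard potential is +0.53 − (−2.37) = +2.90 V and the balanced reaction transfers n = 2 electrons.
For the overall reaction 2 Cu+(aq) + Mg(s) → 2 Cu(s) + Mg2+(aq), Q = [Mg2+(aq)] / [Cu+(aq)]^2 = 4.89×10^6, giving log Q = 6.689.
Applying E = E° − (RT ln10/nF)·log Q gives +2.90 − (0.0661/2)(6.689) = +2.68 V.

+2.68 V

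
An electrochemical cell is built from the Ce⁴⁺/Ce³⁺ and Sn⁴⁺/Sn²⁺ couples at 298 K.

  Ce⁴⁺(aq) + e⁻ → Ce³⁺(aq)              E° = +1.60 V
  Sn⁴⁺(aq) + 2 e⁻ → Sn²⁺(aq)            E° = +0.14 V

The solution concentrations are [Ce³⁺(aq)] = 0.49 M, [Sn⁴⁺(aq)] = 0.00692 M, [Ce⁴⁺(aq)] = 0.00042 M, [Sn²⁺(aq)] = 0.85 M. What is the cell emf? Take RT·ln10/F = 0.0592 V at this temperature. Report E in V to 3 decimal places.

Ce⁴⁺/Ce³⁺ is reduced (cathode, E° = +1.60 V) and Sn⁴⁺/Sn²⁺ is oxidized (anode).
The standard potential is +1.60 − (+0.14) = +1.46 V and the balanced reaction transfers n = 2 electrons.
Balancing gives 2 Ce⁴⁺(aq) + Sn²⁺(aq) → 2 Ce³⁺(aq) + Sn⁴⁺(aq); hence Q = ([Ce³⁺(aq)]^2·[Sn⁴⁺(aq)]) / ([Ce⁴⁺(aq)]^2·[Sn²⁺(aq)]) = 1.11×10^4 (log Q = 4.045).
E = E° − (0.0592/n)·log Q = +1.46 − (0.0592/2)(4.045) = +1.340 V.

+1.340 V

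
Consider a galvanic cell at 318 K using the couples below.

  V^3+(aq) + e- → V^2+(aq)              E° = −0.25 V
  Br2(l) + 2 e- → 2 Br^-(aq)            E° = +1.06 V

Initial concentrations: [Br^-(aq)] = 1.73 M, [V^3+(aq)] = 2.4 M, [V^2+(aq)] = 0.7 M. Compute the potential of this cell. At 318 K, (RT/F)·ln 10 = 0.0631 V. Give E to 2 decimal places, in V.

+1.26 V

Br₂/Br⁻ is reduced (cathode, E° = +1.06 V) and V³⁺/V²⁺ is oxidized (anode).
The standard potential is +1.06 − (−0.25) = +1.31 V and the balanced reaction transfers n = 2 electrons.
For the overall reaction Br2(l) + 2 V^2+(aq) → 2 Br^-(aq) + 2 V^3+(aq), Q = ([Br^-(aq)]^2·[V^3+(aq)]^2) / [V^2+(aq)]^2 = 35.2, giving log Q = 1.546.
E = E° − (0.0631/n)·log Q = +1.31 − (0.0631/2)(1.546) = +1.26 V.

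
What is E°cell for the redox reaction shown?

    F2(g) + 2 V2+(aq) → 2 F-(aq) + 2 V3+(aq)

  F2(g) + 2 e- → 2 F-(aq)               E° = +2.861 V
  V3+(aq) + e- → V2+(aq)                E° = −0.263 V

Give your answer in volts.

+3.124 V

F2(g) gains electrons, so the F₂/F⁻ couple is the cathode; the V³⁺/V²⁺ couple is the anode.
E°cell = E°(cathode) − E°(anode) = +2.861 − (−0.263) = +3.124 V.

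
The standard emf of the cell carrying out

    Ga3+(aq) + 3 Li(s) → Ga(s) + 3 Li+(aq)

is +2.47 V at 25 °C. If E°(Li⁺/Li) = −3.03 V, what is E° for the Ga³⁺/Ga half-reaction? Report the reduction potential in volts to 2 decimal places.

−0.56 V

In the reaction as written the Ga³⁺/Ga couple is reduced (cathode) and Li⁺/Li is oxidized (anode), so E°cell = E°(Ga³⁺/Ga) − E°(Li⁺/Li).
E°(Ga³⁺/Ga) = E°cell + E°(anode) = +2.47 + (−3.03) = −0.56 V.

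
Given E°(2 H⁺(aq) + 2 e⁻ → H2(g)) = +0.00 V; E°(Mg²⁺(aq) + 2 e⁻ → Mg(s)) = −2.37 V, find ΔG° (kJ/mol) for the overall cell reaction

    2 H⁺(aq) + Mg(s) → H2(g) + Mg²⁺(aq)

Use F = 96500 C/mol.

−457 kJ/mol

In the reaction as written H⁺(aq) is reduced, so the 2H⁺/H₂ couple is the cathode and Mg²⁺/Mg is the anode.
E°cell = +0.00 − (−2.37) = +2.37 V; balancing electrons gives n = 2.
ΔG° = −nFE°cell = −(2)(96500)(+2.37) J/mol = −457 kJ/mol.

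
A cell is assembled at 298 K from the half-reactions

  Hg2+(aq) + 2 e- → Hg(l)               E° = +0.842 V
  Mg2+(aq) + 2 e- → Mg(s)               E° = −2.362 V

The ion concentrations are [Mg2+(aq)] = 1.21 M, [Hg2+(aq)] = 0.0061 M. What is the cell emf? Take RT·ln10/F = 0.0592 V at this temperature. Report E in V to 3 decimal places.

Since E°(Hg²⁺/Hg) > E°(Mg²⁺/Mg), Hg²⁺/Hg serves as the cathode.
E°cell = E°cat − E°an = +0.842 − (−2.362) = +3.204 V; n = 2.
For the overall reaction Hg2+(aq) + Mg(s) → Hg(l) + Mg2+(aq), Q = [Mg2+(aq)] / [Hg2+(aq)] = 198, giving log Q = 2.297.
E = E° − (0.0592/n)·log Q = +3.204 − (0.0592/2)(2.297) = +3.136 V.

+3.136 V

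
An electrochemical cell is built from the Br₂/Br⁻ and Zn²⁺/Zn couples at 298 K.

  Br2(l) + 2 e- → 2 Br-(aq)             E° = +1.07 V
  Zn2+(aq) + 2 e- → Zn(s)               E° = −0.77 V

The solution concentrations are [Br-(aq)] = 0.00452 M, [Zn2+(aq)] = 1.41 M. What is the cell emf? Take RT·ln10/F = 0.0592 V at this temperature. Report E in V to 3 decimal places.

+1.974 V

Since E°(Br₂/Br⁻) > E°(Zn²⁺/Zn), Br₂/Br⁻ serves as the cathode.
E°cell = E°cat − E°an = +1.07 − (−0.77) = +1.84 V; n = 2.
For the overall reaction Br2(l) + Zn(s) → 2 Br-(aq) + Zn2+(aq), Q = [Br-(aq)]^2·[Zn2+(aq)] = 2.88×10^−5, giving log Q = −4.541.
E = E° − (0.0592/n)·log Q = +1.84 − (0.0592/2)(−4.541) = +1.974 V.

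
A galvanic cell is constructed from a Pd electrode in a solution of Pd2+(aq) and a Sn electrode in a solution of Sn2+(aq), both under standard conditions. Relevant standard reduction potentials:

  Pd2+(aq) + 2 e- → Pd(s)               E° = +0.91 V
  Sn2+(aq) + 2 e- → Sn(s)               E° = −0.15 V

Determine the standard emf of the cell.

Of the two couples in this cell, the one with the more positive reduction potential is reduced at the cathode: here that is Pd²⁺/Pd (+0.91 V); Sn²⁺/Sn (−0.15 V) is the anode.
E°cell = E°(cathode) − E°(anode) = +0.91 − (−0.15) = +1.06 V.

+1.06 V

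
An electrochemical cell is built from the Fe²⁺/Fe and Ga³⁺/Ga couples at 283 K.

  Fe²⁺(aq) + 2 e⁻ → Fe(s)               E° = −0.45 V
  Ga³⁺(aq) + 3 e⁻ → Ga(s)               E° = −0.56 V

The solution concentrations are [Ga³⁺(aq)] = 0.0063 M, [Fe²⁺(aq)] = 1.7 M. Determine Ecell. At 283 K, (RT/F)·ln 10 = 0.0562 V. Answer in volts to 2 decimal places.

+0.16 V

The Fe²⁺/Fe couple has the more positive E°, so it is the cathode; Ga³⁺/Ga is the anode.
The standard potential is −0.45 − (−0.56) = +0.11 V and the balanced reaction transfers n = 6 electrons.
For the overall reaction 3 Fe²⁺(aq) + 2 Ga(s) → 3 Fe(s) + 2 Ga³⁺(aq), Q = [Ga³⁺(aq)]^2 / [Fe²⁺(aq)]^3 = 8.08×10^−6, giving log Q = −5.093.
E = E° − (0.0562/n)·log Q = +0.11 − (0.0562/6)(−5.093) = +0.16 V.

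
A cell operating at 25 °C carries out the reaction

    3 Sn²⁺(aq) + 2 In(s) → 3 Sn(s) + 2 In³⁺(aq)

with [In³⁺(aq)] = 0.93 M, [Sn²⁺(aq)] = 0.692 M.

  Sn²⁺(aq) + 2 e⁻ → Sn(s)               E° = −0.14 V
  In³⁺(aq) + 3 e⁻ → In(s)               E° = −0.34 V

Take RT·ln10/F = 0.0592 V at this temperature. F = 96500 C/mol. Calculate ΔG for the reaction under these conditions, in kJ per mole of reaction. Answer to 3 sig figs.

With Sn²⁺/Sn reduced at the cathode, E°cell = −0.14 − (−0.34) = +0.20 V and n = 6.
Q = [In³⁺(aq)]^2 / [Sn²⁺(aq)]^3 = 2.61, so log Q = 0.417 and E = +0.20 − (0.0592/6)(0.417) = +0.1959 V.
Then ΔG = −nFE = −6 × 96500 × +0.1959 J/mol = −113 kJ/mol.

−113 kJ/mol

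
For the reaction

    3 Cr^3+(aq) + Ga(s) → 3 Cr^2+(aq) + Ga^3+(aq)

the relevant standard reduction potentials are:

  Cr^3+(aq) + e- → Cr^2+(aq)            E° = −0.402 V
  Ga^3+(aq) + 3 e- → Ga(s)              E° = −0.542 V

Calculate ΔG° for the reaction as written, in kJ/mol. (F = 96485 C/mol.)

In the reaction as written Cr^3+(aq) is reduced, so the Cr³⁺/Cr²⁺ couple is the cathode and Ga³⁺/Ga is the anode.
E°cell = −0.402 − (−0.542) = +0.140 V; balancing electrons gives n = 3.
ΔG° = −nFE°cell = −(3)(96485)(+0.140) J/mol = −40.5 kJ/mol.

−40.5 kJ/mol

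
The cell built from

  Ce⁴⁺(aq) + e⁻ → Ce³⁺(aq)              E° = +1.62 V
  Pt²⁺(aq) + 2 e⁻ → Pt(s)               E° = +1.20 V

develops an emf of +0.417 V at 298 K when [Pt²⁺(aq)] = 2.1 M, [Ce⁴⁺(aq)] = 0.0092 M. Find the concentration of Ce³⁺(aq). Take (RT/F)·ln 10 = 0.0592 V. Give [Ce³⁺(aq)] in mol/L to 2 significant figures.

Ce⁴⁺/Ce³⁺ is the cathode (higher E°); E°cell = +1.62 − (+1.20) = +0.42 V with n = 2.
Since E = E° − (0.0592/n)·log Q, log Q = n(E° − E)/0.0592 = 0.101.
For 2 Ce⁴⁺(aq) + Pt(s) → 2 Ce³⁺(aq) + Pt²⁺(aq), the reaction quotient is Q = ([Ce³⁺(aq)]^2·[Pt²⁺(aq)]) / [Ce⁴⁺(aq)]^2.
Isolating [Ce³⁺(aq)] in Q = 10^{0.101} yields log [Ce³⁺(aq)] = −2.147, i.e. 0.0071 M.

0.0071 M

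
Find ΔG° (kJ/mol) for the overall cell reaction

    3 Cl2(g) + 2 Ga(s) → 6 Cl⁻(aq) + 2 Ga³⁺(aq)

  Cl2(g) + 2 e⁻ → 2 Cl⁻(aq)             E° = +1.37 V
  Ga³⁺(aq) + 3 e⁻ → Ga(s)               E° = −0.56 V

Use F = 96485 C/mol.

In the reaction as written Cl2(g) is reduced, so the Cl₂/Cl⁻ couple is the cathode and Ga³⁺/Ga is the anode.
E°cell = +1.37 − (−0.56) = +1.93 V; balancing electrons gives n = 6.
ΔG° = −nFE°cell = −(6)(96485)(+1.93) J/mol = −1117 kJ/mol.

−1117 kJ/mol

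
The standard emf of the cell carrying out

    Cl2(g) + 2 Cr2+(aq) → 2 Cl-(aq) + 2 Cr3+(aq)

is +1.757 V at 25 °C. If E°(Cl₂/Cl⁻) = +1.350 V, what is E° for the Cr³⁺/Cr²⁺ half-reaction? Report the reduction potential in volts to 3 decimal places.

−0.407 V

In the reaction as written the Cl₂/Cl⁻ couple is reduced (cathode) and Cr³⁺/Cr²⁺ is oxidized (anode), so E°cell = E°(Cl₂/Cl⁻) − E°(Cr³⁺/Cr²⁺).
E°(Cr³⁺/Cr²⁺) = E°(cathode) − E°cell = +1.350 − (+1.757) = −0.407 V.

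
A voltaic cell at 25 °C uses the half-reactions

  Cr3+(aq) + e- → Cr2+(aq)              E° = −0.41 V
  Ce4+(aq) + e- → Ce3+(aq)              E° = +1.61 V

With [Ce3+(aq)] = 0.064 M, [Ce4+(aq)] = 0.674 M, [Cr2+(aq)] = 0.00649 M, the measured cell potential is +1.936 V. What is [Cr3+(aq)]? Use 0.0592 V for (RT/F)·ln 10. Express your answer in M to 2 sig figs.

Ce⁴⁺/Ce³⁺ is the cathode (higher E°); E°cell = +1.61 − (−0.41) = +2.02 V with n = 1.
From the Nernst equation, log Q = n(E° − E)/0.0592 = 1·(+2.02 − (+1.936))/0.0592 = 1.419.
For Ce4+(aq) + Cr2+(aq) → Ce3+(aq) + Cr3+(aq), the reaction quotient is Q = ([Ce3+(aq)]·[Cr3+(aq)]) / ([Ce4+(aq)]·[Cr2+(aq)]).
Substituting the known concentrations and solving, log [Cr3+(aq)] = 0.254 and [Cr3+(aq)] = 1.8 M.

1.8 M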